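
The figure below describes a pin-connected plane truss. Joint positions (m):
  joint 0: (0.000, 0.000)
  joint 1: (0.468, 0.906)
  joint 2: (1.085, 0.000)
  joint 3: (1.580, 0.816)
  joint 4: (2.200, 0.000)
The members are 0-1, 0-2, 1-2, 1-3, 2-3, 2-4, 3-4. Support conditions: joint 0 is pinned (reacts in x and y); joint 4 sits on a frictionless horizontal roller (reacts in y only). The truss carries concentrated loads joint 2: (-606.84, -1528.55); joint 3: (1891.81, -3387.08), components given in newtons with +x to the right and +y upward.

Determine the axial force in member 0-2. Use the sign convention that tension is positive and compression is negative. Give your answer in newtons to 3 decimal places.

1815.756

N=5 nodes, M=7 members, R=3 reactions → 2N=10, M+R=10
member 0 (0-1): L=1.0197, (cx,cy)=(0.4589,0.8885)
member 1 (0-2): L=1.0850, (cx,cy)=(1.0000,0.0000)
member 2 (1-2): L=1.0961, (cx,cy)=(0.5629,-0.8265)
member 3 (1-3): L=1.1156, (cx,cy)=(0.9967,-0.0807)
member 4 (2-3): L=0.9544, (cx,cy)=(0.5186,0.8550)
member 5 (2-4): L=1.1150, (cx,cy)=(1.0000,0.0000)
member 6 (3-4): L=1.0248, (cx,cy)=(0.6050,-0.7962)
solve A·x = −loads:
  F[0-1] = -1156.5420 N (compression)
  F[0-2] = +1815.7565 N (tension)
  F[1-2] = +1370.7252 N (tension)
  F[1-3] = -1306.6040 N (compression)
  F[2-3] = +462.6928 N (tension)
  F[2-4] = +2954.1799 N (tension)
  F[3-4] = -4883.0686 N (compression)
  Rx@0 = -1284.9700 N
  Ry@0 = +1027.5481 N
  Ry@4 = +3888.0819 N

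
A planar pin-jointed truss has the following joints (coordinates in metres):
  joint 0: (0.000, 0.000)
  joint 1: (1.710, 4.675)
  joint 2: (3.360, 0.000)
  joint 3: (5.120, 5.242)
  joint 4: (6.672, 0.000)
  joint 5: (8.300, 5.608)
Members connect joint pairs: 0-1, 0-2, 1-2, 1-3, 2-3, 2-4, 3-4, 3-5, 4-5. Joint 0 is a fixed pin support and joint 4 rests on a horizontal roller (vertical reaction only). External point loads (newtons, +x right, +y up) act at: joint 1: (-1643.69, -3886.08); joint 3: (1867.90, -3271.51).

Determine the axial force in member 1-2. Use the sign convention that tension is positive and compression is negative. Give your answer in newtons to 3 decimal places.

-481.170

N=6 nodes, M=9 members, R=3 reactions → 2N=12, M+R=12
member 0 (0-1): L=4.9779, (cx,cy)=(0.3435,0.9391)
member 1 (0-2): L=3.3600, (cx,cy)=(1.0000,0.0000)
member 2 (1-2): L=4.9576, (cx,cy)=(0.3328,-0.9430)
member 3 (1-3): L=3.4568, (cx,cy)=(0.9865,0.1640)
member 4 (2-3): L=5.5296, (cx,cy)=(0.3183,0.9480)
member 5 (2-4): L=3.3120, (cx,cy)=(1.0000,0.0000)
member 6 (3-4): L=5.4669, (cx,cy)=(0.2839,-0.9589)
member 7 (3-5): L=3.2010, (cx,cy)=(0.9934,0.1143)
member 8 (4-5): L=5.8395, (cx,cy)=(0.2788,0.9604)
solve A·x = −loads:
  F[0-1] = -3551.3695 N (compression)
  F[0-2] = +1444.1648 N (tension)
  F[1-2] = -481.1701 N (compression)
  F[1-3] = +591.8947 N (tension)
  F[2-3] = +478.6305 N (tension)
  F[2-4] = +1131.6790 N (tension)
  F[3-4] = -3986.3430 N (compression)
  F[3-5] = -0.0000 N (compression)
  F[4-5] = -0.0000 N (compression)
  Rx@0 = -224.2100 N
  Ry@0 = +3335.2565 N
  Ry@4 = +3822.3335 N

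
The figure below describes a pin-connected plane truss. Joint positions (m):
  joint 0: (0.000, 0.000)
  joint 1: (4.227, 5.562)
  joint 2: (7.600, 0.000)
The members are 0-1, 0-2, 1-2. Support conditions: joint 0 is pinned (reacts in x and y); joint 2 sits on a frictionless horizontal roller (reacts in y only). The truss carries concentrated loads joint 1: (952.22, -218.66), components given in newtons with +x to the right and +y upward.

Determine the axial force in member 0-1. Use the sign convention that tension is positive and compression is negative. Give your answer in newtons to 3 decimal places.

N=3 nodes, M=3 members, R=3 reactions → 2N=6, M+R=6
member 0 (0-1): L=6.9859, (cx,cy)=(0.6051,0.7962)
member 1 (0-2): L=7.6000, (cx,cy)=(1.0000,0.0000)
member 2 (1-2): L=6.5048, (cx,cy)=(0.5185,-0.8551)
solve A·x = −loads:
  F[0-1] = +753.3938 N (tension)
  F[0-2] = +496.3622 N (tension)
  F[1-2] = -957.2362 N (compression)
  Rx@0 = -952.2200 N
  Ry@0 = -599.8299 N
  Ry@2 = +818.4899 N

753.394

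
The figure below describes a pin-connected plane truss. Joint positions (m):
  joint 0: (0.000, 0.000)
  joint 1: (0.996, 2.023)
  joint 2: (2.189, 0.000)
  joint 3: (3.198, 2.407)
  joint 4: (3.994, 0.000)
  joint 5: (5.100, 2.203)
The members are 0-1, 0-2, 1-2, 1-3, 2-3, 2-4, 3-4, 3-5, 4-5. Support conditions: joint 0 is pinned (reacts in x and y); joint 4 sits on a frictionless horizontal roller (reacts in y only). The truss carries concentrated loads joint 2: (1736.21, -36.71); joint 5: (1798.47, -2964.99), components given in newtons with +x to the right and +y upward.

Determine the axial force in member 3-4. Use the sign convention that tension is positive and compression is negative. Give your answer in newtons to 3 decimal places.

-2283.163

N=6 nodes, M=9 members, R=3 reactions → 2N=12, M+R=12
member 0 (0-1): L=2.2549, (cx,cy)=(0.4417,0.8972)
member 1 (0-2): L=2.1890, (cx,cy)=(1.0000,0.0000)
member 2 (1-2): L=2.3486, (cx,cy)=(0.5080,-0.8614)
member 3 (1-3): L=2.2352, (cx,cy)=(0.9851,0.1718)
member 4 (2-3): L=2.6099, (cx,cy)=(0.3866,0.9222)
member 5 (2-4): L=1.8050, (cx,cy)=(1.0000,0.0000)
member 6 (3-4): L=2.5352, (cx,cy)=(0.3140,-0.9494)
member 7 (3-5): L=1.9129, (cx,cy)=(0.9943,-0.1066)
member 8 (4-5): L=2.4650, (cx,cy)=(0.4487,0.8937)
solve A·x = −loads:
  F[0-1] = +2002.3816 N (tension)
  F[0-2] = +2650.2161 N (tension)
  F[1-2] = -1728.7253 N (compression)
  F[1-3] = +1789.2029 N (tension)
  F[2-3] = +1654.4278 N (tension)
  F[2-4] = -603.7352 N (compression)
  F[3-4] = -2283.1632 N (compression)
  F[3-5] = +3136.9586 N (tension)
  F[4-5] = -2943.3423 N (compression)
  Rx@0 = -3534.6800 N
  Ry@0 = -1796.4564 N
  Ry@4 = +4798.1564 N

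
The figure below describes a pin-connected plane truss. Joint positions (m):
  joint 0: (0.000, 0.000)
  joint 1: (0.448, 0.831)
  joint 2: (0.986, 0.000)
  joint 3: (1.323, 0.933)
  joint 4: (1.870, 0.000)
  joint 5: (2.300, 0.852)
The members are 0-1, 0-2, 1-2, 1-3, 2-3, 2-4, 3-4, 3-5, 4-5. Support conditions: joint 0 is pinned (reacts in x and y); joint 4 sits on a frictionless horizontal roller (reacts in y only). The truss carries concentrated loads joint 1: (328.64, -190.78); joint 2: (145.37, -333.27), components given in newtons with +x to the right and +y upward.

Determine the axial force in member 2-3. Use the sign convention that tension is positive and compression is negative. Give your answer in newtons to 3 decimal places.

N=6 nodes, M=9 members, R=3 reactions → 2N=12, M+R=12
member 0 (0-1): L=0.9441, (cx,cy)=(0.4745,0.8802)
member 1 (0-2): L=0.9860, (cx,cy)=(1.0000,0.0000)
member 2 (1-2): L=0.9900, (cx,cy)=(0.5435,-0.8394)
member 3 (1-3): L=0.8809, (cx,cy)=(0.9933,0.1158)
member 4 (2-3): L=0.9920, (cx,cy)=(0.3397,0.9405)
member 5 (2-4): L=0.8840, (cx,cy)=(1.0000,0.0000)
member 6 (3-4): L=1.0815, (cx,cy)=(0.5058,-0.8627)
member 7 (3-5): L=0.9804, (cx,cy)=(0.9966,-0.0826)
member 8 (4-5): L=0.9544, (cx,cy)=(0.4506,0.8927)
solve A·x = −loads:
  F[0-1] = -177.8819 N (compression)
  F[0-2] = +558.4224 N (tension)
  F[1-2] = -91.2204 N (compression)
  F[1-3] = -365.9390 N (compression)
  F[2-3] = +435.7595 N (tension)
  F[2-4] = +215.4421 N (tension)
  F[3-4] = -425.9710 N (compression)
  F[3-5] = +0.0000 N (tension)
  F[4-5] = -0.0000 N (compression)
  Rx@0 = -474.0100 N
  Ry@0 = +156.5775 N
  Ry@4 = +367.4725 N

435.759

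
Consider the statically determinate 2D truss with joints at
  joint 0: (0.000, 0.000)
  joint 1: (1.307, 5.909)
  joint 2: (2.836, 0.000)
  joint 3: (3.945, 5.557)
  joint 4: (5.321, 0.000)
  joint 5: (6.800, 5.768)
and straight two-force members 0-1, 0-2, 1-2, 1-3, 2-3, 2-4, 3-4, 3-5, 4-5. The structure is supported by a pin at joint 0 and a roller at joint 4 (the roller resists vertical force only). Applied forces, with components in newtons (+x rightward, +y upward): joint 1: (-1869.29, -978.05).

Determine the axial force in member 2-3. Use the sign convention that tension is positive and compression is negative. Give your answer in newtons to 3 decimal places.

-1763.022

N=6 nodes, M=9 members, R=3 reactions → 2N=12, M+R=12
member 0 (0-1): L=6.0518, (cx,cy)=(0.2160,0.9764)
member 1 (0-2): L=2.8360, (cx,cy)=(1.0000,0.0000)
member 2 (1-2): L=6.1036, (cx,cy)=(0.2505,-0.9681)
member 3 (1-3): L=2.6614, (cx,cy)=(0.9912,-0.1323)
member 4 (2-3): L=5.6666, (cx,cy)=(0.1957,0.9807)
member 5 (2-4): L=2.4850, (cx,cy)=(1.0000,0.0000)
member 6 (3-4): L=5.7248, (cx,cy)=(0.2404,-0.9707)
member 7 (3-5): L=2.8628, (cx,cy)=(0.9973,0.0737)
member 8 (4-5): L=5.9546, (cx,cy)=(0.2484,0.9687)
solve A·x = −loads:
  F[0-1] = -2881.6743 N (compression)
  F[0-2] = -1246.9404 N (compression)
  F[1-2] = +1785.8713 N (tension)
  F[1-3] = +806.6533 N (tension)
  F[2-3] = -1763.0215 N (compression)
  F[2-4] = -454.5277 N (compression)
  F[3-4] = +1891.0549 N (tension)
  F[3-5] = +0.0000 N (tension)
  F[4-5] = -0.0000 N (compression)
  Rx@0 = +1869.2900 N
  Ry@0 = +2813.6680 N
  Ry@4 = -1835.6180 N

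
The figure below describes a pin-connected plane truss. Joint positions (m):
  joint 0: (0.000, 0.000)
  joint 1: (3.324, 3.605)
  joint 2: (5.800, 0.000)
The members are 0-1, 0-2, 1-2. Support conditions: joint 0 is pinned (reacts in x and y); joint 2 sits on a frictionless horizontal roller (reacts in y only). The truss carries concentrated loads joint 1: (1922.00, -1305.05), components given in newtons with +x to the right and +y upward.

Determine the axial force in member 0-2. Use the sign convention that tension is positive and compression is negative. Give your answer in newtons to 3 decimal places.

N=3 nodes, M=3 members, R=3 reactions → 2N=6, M+R=6
member 0 (0-1): L=4.9036, (cx,cy)=(0.6779,0.7352)
member 1 (0-2): L=5.8000, (cx,cy)=(1.0000,0.0000)
member 2 (1-2): L=4.3734, (cx,cy)=(0.5662,-0.8243)
solve A·x = −loads:
  F[0-1] = +867.1377 N (tension)
  F[0-2] = +1334.1904 N (tension)
  F[1-2] = -2356.6011 N (compression)
  Rx@0 = -1922.0000 N
  Ry@0 = -637.5011 N
  Ry@2 = +1942.5511 N

1334.190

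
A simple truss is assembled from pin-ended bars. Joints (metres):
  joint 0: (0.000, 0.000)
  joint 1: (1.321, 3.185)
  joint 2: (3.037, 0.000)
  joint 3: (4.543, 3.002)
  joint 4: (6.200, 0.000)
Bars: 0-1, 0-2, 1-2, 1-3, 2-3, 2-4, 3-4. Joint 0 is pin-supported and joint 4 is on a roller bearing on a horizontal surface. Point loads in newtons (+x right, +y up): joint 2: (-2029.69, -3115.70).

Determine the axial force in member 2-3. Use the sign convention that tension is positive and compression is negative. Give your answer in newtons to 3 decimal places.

1608.122

N=5 nodes, M=7 members, R=3 reactions → 2N=10, M+R=10
member 0 (0-1): L=3.4481, (cx,cy)=(0.3831,0.9237)
member 1 (0-2): L=3.0370, (cx,cy)=(1.0000,0.0000)
member 2 (1-2): L=3.6179, (cx,cy)=(0.4743,-0.8804)
member 3 (1-3): L=3.2272, (cx,cy)=(0.9984,-0.0567)
member 4 (2-3): L=3.3586, (cx,cy)=(0.4484,0.8938)
member 5 (2-4): L=3.1630, (cx,cy)=(1.0000,0.0000)
member 6 (3-4): L=3.4289, (cx,cy)=(0.4832,-0.8755)
solve A·x = −loads:
  F[0-1] = -1720.8033 N (compression)
  F[0-2] = -1370.4303 N (compression)
  F[1-2] = +1906.4013 N (tension)
  F[1-3] = -1566.0125 N (compression)
  F[2-3] = +1608.1215 N (tension)
  F[2-4] = +842.4043 N (tension)
  F[3-4] = -1743.2448 N (compression)
  Rx@0 = +2029.6900 N
  Ry@0 = +1589.5095 N
  Ry@4 = +1526.1905 N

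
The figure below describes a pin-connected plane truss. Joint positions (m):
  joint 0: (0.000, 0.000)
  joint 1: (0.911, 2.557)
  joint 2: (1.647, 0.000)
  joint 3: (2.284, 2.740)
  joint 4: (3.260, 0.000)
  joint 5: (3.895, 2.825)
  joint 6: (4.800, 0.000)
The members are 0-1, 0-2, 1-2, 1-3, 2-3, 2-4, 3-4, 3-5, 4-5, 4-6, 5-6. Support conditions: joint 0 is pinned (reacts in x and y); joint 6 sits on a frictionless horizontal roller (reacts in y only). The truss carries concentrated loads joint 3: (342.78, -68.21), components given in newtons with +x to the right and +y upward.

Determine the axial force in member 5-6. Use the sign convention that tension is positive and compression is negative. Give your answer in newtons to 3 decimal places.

-239.547

N=7 nodes, M=11 members, R=3 reactions → 2N=14, M+R=14
member 0 (0-1): L=2.7144, (cx,cy)=(0.3356,0.9420)
member 1 (0-2): L=1.6470, (cx,cy)=(1.0000,0.0000)
member 2 (1-2): L=2.6608, (cx,cy)=(0.2766,-0.9610)
member 3 (1-3): L=1.3851, (cx,cy)=(0.9912,0.1321)
member 4 (2-3): L=2.8131, (cx,cy)=(0.2264,0.9740)
member 5 (2-4): L=1.6130, (cx,cy)=(1.0000,0.0000)
member 6 (3-4): L=2.9086, (cx,cy)=(0.3356,-0.9420)
member 7 (3-5): L=1.6132, (cx,cy)=(0.9986,0.0527)
member 8 (4-5): L=2.8955, (cx,cy)=(0.2193,0.9757)
member 9 (4-6): L=1.5400, (cx,cy)=(1.0000,0.0000)
member 10 (5-6): L=2.9664, (cx,cy)=(0.3051,-0.9523)
solve A·x = −loads:
  F[0-1] = +169.7631 N (tension)
  F[0-2] = +285.8053 N (tension)
  F[1-2] = -152.6511 N (compression)
  F[1-3] = +100.0763 N (tension)
  F[2-3] = +150.6072 N (tension)
  F[2-4] = +209.4771 N (tension)
  F[3-4] = -249.2162 N (compression)
  F[3-5] = -126.0271 N (compression)
  F[4-5] = +240.6249 N (tension)
  F[4-6] = +73.0813 N (tension)
  F[5-6] = -239.5469 N (compression)
  Rx@0 = -342.7800 N
  Ry@0 = -159.9168 N
  Ry@6 = +228.1268 N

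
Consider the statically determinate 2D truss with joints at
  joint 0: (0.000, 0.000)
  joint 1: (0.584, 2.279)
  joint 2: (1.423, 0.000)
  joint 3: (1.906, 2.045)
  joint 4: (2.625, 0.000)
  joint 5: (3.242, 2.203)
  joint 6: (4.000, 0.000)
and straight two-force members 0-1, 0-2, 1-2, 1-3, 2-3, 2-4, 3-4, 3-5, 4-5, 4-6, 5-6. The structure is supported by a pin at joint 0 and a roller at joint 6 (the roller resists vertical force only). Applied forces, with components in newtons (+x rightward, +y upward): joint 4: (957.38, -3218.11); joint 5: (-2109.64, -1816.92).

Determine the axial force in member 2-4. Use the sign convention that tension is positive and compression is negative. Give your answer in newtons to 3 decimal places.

1282.588

N=7 nodes, M=11 members, R=3 reactions → 2N=14, M+R=14
member 0 (0-1): L=2.3526, (cx,cy)=(0.2482,0.9687)
member 1 (0-2): L=1.4230, (cx,cy)=(1.0000,0.0000)
member 2 (1-2): L=2.4285, (cx,cy)=(0.3455,-0.9384)
member 3 (1-3): L=1.3425, (cx,cy)=(0.9847,-0.1743)
member 4 (2-3): L=2.1013, (cx,cy)=(0.2299,0.9732)
member 5 (2-4): L=1.2020, (cx,cy)=(1.0000,0.0000)
member 6 (3-4): L=2.1677, (cx,cy)=(0.3317,-0.9434)
member 7 (3-5): L=1.3453, (cx,cy)=(0.9931,0.1174)
member 8 (4-5): L=2.2878, (cx,cy)=(0.2697,0.9629)
member 9 (4-6): L=1.3750, (cx,cy)=(1.0000,0.0000)
member 10 (5-6): L=2.3298, (cx,cy)=(0.3254,-0.9456)
solve A·x = −loads:
  F[0-1] = -2696.8250 N (compression)
  F[0-2] = -482.8213 N (compression)
  F[1-2] = +3112.9403 N (tension)
  F[1-3] = -1772.0094 N (compression)
  F[2-3] = -3001.6426 N (compression)
  F[2-4] = +1282.5883 N (tension)
  F[3-4] = +2365.5850 N (tension)
  F[3-5] = -3241.9151 N (compression)
  F[4-5] = +1024.3991 N (tension)
  F[4-6] = +833.5640 N (tension)
  F[5-6] = -2562.0086 N (compression)
  Rx@0 = +1152.2600 N
  Ry@0 = +2612.4159 N
  Ry@6 = +2422.6141 N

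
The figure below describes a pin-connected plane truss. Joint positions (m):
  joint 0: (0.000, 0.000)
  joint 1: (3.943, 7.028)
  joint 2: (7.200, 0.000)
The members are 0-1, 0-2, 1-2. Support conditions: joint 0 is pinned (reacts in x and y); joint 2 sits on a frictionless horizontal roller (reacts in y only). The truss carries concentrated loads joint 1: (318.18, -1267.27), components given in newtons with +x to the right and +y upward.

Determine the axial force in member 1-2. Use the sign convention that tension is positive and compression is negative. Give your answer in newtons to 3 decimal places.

N=3 nodes, M=3 members, R=3 reactions → 2N=6, M+R=6
member 0 (0-1): L=8.0585, (cx,cy)=(0.4893,0.8721)
member 1 (0-2): L=7.2000, (cx,cy)=(1.0000,0.0000)
member 2 (1-2): L=7.7460, (cx,cy)=(0.4205,-0.9073)
solve A·x = −loads:
  F[0-1] = -301.2029 N (compression)
  F[0-2] = +465.5570 N (tension)
  F[1-2] = -1107.2195 N (compression)
  Rx@0 = -318.1800 N
  Ry@0 = +262.6846 N
  Ry@2 = +1004.5854 N

-1107.220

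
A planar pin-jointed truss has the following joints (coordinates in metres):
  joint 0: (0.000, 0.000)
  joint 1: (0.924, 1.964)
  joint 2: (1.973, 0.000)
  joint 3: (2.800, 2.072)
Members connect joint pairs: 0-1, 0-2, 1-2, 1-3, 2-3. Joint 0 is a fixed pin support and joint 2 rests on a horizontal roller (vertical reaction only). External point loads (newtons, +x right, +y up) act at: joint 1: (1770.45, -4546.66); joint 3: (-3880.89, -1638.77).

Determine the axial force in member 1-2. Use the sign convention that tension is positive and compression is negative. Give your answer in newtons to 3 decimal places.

N=4 nodes, M=5 members, R=3 reactions → 2N=8, M+R=8
member 0 (0-1): L=2.1705, (cx,cy)=(0.4257,0.9049)
member 1 (0-2): L=1.9730, (cx,cy)=(1.0000,0.0000)
member 2 (1-2): L=2.2266, (cx,cy)=(0.4711,-0.8821)
member 3 (1-3): L=1.8791, (cx,cy)=(0.9983,0.0575)
member 4 (2-3): L=2.2309, (cx,cy)=(0.3707,0.9288)
solve A·x = −loads:
  F[0-1] = -4468.8679 N (compression)
  F[0-2] = -208.0059 N (compression)
  F[1-2] = -785.7589 N (compression)
  F[1-3] = -3308.1624 N (compression)
  F[2-3] = -1559.7620 N (compression)
  Rx@0 = +2110.4400 N
  Ry@0 = +4043.7019 N
  Ry@2 = +2141.7281 N

-785.759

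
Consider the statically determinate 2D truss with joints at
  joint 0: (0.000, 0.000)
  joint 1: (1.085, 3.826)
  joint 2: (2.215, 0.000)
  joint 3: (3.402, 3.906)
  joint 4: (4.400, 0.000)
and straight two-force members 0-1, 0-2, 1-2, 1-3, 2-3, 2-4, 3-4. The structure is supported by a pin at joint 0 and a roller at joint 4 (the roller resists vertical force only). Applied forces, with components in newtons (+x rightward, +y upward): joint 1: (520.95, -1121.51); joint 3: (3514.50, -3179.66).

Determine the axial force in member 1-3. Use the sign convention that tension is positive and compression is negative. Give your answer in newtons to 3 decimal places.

962.819

N=5 nodes, M=7 members, R=3 reactions → 2N=10, M+R=10
member 0 (0-1): L=3.9769, (cx,cy)=(0.2728,0.9621)
member 1 (0-2): L=2.2150, (cx,cy)=(1.0000,0.0000)
member 2 (1-2): L=3.9894, (cx,cy)=(0.2833,-0.9590)
member 3 (1-3): L=2.3184, (cx,cy)=(0.9994,0.0345)
member 4 (2-3): L=4.0824, (cx,cy)=(0.2908,0.9568)
member 5 (2-4): L=2.1850, (cx,cy)=(1.0000,0.0000)
member 6 (3-4): L=4.0315, (cx,cy)=(0.2476,-0.9689)
solve A·x = −loads:
  F[0-1] = +2085.8788 N (tension)
  F[0-2] = +3466.3648 N (tension)
  F[1-2] = -3227.2010 N (compression)
  F[1-3] = +962.8192 N (tension)
  F[2-3] = +3234.7906 N (tension)
  F[2-4] = +1611.7002 N (tension)
  F[3-4] = -6510.5599 N (compression)
  Rx@0 = -4035.4500 N
  Ry@0 = -2006.7467 N
  Ry@4 = +6307.9167 N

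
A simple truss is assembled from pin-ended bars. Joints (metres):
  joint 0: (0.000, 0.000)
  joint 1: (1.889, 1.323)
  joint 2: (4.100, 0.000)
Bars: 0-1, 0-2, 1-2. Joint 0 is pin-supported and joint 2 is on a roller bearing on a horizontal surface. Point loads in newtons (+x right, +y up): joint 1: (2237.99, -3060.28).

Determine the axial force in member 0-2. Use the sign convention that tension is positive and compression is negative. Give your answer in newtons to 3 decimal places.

N=3 nodes, M=3 members, R=3 reactions → 2N=6, M+R=6
member 0 (0-1): L=2.3062, (cx,cy)=(0.8191,0.5737)
member 1 (0-2): L=4.1000, (cx,cy)=(1.0000,0.0000)
member 2 (1-2): L=2.5766, (cx,cy)=(0.8581,-0.5135)
solve A·x = −loads:
  F[0-1] = -1617.9288 N (compression)
  F[0-2] = +3563.2182 N (tension)
  F[1-2] = -4152.4088 N (compression)
  Rx@0 = -2237.9900 N
  Ry@0 = +928.1508 N
  Ry@2 = +2132.1292 N

3563.218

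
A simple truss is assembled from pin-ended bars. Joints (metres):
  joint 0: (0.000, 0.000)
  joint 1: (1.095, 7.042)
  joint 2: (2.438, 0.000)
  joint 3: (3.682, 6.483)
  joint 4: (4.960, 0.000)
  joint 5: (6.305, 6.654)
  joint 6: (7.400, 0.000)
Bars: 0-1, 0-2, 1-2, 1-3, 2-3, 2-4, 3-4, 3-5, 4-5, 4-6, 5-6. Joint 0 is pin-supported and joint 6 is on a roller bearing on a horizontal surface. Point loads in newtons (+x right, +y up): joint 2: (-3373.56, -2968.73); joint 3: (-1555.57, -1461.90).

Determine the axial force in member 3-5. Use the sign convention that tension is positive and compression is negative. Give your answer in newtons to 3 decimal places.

N=7 nodes, M=11 members, R=3 reactions → 2N=14, M+R=14
member 0 (0-1): L=7.1266, (cx,cy)=(0.1536,0.9881)
member 1 (0-2): L=2.4380, (cx,cy)=(1.0000,0.0000)
member 2 (1-2): L=7.1689, (cx,cy)=(0.1873,-0.9823)
member 3 (1-3): L=2.6467, (cx,cy)=(0.9774,-0.2112)
member 4 (2-3): L=6.6013, (cx,cy)=(0.1884,0.9821)
member 5 (2-4): L=2.5220, (cx,cy)=(1.0000,0.0000)
member 6 (3-4): L=6.6078, (cx,cy)=(0.1934,-0.9811)
member 7 (3-5): L=2.6286, (cx,cy)=(0.9979,0.0651)
member 8 (4-5): L=6.7886, (cx,cy)=(0.1981,0.9802)
member 9 (4-6): L=2.4400, (cx,cy)=(1.0000,0.0000)
member 10 (5-6): L=6.7435, (cx,cy)=(0.1624,-0.9867)
solve A·x = −loads:
  F[0-1] = -4137.0913 N (compression)
  F[0-2] = -4293.4694 N (compression)
  F[1-2] = +4486.3527 N (tension)
  F[1-3] = -1510.1854 N (compression)
  F[2-3] = -1464.4335 N (compression)
  F[2-4] = +196.5182 N (tension)
  F[3-4] = -357.7202 N (compression)
  F[3-5] = -127.6023 N (compression)
  F[4-5] = +358.0640 N (tension)
  F[4-6] = +56.3898 N (tension)
  F[5-6] = -347.2736 N (compression)
  Rx@0 = +4929.1300 N
  Ry@0 = +4087.9652 N
  Ry@6 = +342.6648 N

-127.602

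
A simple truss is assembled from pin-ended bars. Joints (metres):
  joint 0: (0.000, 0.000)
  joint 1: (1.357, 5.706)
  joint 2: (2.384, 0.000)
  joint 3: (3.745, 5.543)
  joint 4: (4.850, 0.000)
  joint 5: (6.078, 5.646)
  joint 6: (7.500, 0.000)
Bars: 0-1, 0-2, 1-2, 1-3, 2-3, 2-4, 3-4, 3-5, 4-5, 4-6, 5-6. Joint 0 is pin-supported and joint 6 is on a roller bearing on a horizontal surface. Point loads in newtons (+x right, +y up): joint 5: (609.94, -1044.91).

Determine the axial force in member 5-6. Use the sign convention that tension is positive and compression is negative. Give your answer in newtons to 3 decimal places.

-1346.742

N=7 nodes, M=11 members, R=3 reactions → 2N=14, M+R=14
member 0 (0-1): L=5.8651, (cx,cy)=(0.2314,0.9729)
member 1 (0-2): L=2.3840, (cx,cy)=(1.0000,0.0000)
member 2 (1-2): L=5.7977, (cx,cy)=(0.1771,-0.9842)
member 3 (1-3): L=2.3936, (cx,cy)=(0.9977,-0.0681)
member 4 (2-3): L=5.7076, (cx,cy)=(0.2385,0.9712)
member 5 (2-4): L=2.4660, (cx,cy)=(1.0000,0.0000)
member 6 (3-4): L=5.6521, (cx,cy)=(0.1955,-0.9807)
member 7 (3-5): L=2.3353, (cx,cy)=(0.9990,0.0441)
member 8 (4-5): L=5.7780, (cx,cy)=(0.2125,0.9772)
member 9 (4-6): L=2.6500, (cx,cy)=(1.0000,0.0000)
member 10 (5-6): L=5.8223, (cx,cy)=(0.2442,-0.9697)
solve A·x = −loads:
  F[0-1] = +268.3286 N (tension)
  F[0-2] = +547.8576 N (tension)
  F[1-2] = -272.9009 N (compression)
  F[1-3] = +110.6809 N (tension)
  F[2-3] = +276.5629 N (tension)
  F[2-4] = +433.5690 N (tension)
  F[3-4] = -255.9916 N (compression)
  F[3-5] = +226.6388 N (tension)
  F[4-5] = +256.9212 N (tension)
  F[4-6] = +328.9182 N (tension)
  F[5-6] = -1346.7417 N (compression)
  Rx@0 = -609.9400 N
  Ry@0 = -261.0479 N
  Ry@6 = +1305.9579 N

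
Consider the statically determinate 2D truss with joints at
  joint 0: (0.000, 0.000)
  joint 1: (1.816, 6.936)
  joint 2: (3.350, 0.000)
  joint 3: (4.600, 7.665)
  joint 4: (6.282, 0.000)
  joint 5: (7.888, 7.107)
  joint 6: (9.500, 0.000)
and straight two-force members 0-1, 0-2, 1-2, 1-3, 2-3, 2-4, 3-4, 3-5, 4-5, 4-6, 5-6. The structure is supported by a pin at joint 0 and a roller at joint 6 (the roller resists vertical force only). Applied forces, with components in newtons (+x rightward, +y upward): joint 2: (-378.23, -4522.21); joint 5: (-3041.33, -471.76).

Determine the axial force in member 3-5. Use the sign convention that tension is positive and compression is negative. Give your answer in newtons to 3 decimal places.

N=7 nodes, M=11 members, R=3 reactions → 2N=14, M+R=14
member 0 (0-1): L=7.1698, (cx,cy)=(0.2533,0.9674)
member 1 (0-2): L=3.3500, (cx,cy)=(1.0000,0.0000)
member 2 (1-2): L=7.1036, (cx,cy)=(0.2159,-0.9764)
member 3 (1-3): L=2.8779, (cx,cy)=(0.9674,0.2533)
member 4 (2-3): L=7.7663, (cx,cy)=(0.1610,0.9870)
member 5 (2-4): L=2.9320, (cx,cy)=(1.0000,0.0000)
member 6 (3-4): L=7.8474, (cx,cy)=(0.2143,-0.9768)
member 7 (3-5): L=3.3350, (cx,cy)=(0.9859,-0.1673)
member 8 (4-5): L=7.2862, (cx,cy)=(0.2204,0.9754)
member 9 (4-6): L=3.2180, (cx,cy)=(1.0000,0.0000)
member 10 (5-6): L=7.2875, (cx,cy)=(0.2212,-0.9752)
solve A·x = −loads:
  F[0-1] = -5460.8912 N (compression)
  F[0-2] = -2036.3992 N (compression)
  F[1-2] = +4763.6656 N (tension)
  F[1-3] = -2493.1745 N (compression)
  F[2-3] = -130.7627 N (compression)
  F[2-4] = -608.4253 N (compression)
  F[3-4] = +1247.8884 N (tension)
  F[3-5] = -2738.9865 N (compression)
  F[4-5] = -1249.6201 N (compression)
  F[4-6] = -65.5168 N (compression)
  F[5-6] = +296.1882 N (tension)
  Rx@0 = +3419.5600 N
  Ry@0 = +5282.8212 N
  Ry@6 = -288.8512 N

-2738.986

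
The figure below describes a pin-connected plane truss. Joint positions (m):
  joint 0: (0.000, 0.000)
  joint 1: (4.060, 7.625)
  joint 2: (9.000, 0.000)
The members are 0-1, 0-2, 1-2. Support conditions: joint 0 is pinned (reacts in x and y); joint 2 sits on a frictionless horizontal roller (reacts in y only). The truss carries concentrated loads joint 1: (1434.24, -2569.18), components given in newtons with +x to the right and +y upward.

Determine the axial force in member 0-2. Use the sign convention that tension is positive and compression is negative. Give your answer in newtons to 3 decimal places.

1538.109

N=3 nodes, M=3 members, R=3 reactions → 2N=6, M+R=6
member 0 (0-1): L=8.6385, (cx,cy)=(0.4700,0.8827)
member 1 (0-2): L=9.0000, (cx,cy)=(1.0000,0.0000)
member 2 (1-2): L=9.0854, (cx,cy)=(0.5437,-0.8393)
solve A·x = −loads:
  F[0-1] = -221.0041 N (compression)
  F[0-2] = +1538.1091 N (tension)
  F[1-2] = -2828.8084 N (compression)
  Rx@0 = -1434.2400 N
  Ry@0 = +195.0744 N
  Ry@2 = +2374.1056 N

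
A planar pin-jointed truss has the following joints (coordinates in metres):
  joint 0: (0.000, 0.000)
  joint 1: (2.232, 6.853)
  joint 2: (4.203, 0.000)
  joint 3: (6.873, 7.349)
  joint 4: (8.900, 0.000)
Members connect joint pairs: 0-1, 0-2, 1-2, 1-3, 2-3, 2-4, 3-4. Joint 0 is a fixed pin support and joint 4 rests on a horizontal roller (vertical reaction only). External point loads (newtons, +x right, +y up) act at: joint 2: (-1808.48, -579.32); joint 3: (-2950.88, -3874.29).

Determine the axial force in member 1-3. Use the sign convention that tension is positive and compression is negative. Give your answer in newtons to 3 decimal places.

-2169.075

N=5 nodes, M=7 members, R=3 reactions → 2N=10, M+R=10
member 0 (0-1): L=7.2073, (cx,cy)=(0.3097,0.9508)
member 1 (0-2): L=4.2030, (cx,cy)=(1.0000,0.0000)
member 2 (1-2): L=7.1308, (cx,cy)=(0.2764,-0.9610)
member 3 (1-3): L=4.6674, (cx,cy)=(0.9943,0.1063)
member 4 (2-3): L=7.8190, (cx,cy)=(0.3415,0.9399)
member 5 (2-4): L=4.6970, (cx,cy)=(1.0000,0.0000)
member 6 (3-4): L=7.6234, (cx,cy)=(0.2659,-0.9640)
solve A·x = −loads:
  F[0-1] = -3812.1583 N (compression)
  F[0-2] = -3578.7908 N (compression)
  F[1-2] = +3531.8427 N (tension)
  F[1-3] = -2169.0748 N (compression)
  F[2-3] = -2994.9504 N (compression)
  F[2-4] = +228.6162 N (tension)
  F[3-4] = -859.8113 N (compression)
  Rx@0 = +4759.3600 N
  Ry@0 = +3624.7493 N
  Ry@4 = +828.8607 N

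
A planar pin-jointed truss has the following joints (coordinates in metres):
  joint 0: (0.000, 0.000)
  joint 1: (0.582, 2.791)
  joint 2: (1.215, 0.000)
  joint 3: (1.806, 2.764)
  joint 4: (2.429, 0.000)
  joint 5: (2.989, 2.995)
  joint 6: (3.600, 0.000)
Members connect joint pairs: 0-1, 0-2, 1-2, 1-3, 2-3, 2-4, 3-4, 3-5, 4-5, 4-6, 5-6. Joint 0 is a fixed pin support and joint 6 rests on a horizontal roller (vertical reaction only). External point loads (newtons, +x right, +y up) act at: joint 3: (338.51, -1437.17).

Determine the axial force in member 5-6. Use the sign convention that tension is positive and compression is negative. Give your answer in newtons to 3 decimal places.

-1001.084

N=7 nodes, M=11 members, R=3 reactions → 2N=14, M+R=14
member 0 (0-1): L=2.8510, (cx,cy)=(0.2041,0.9789)
member 1 (0-2): L=1.2150, (cx,cy)=(1.0000,0.0000)
member 2 (1-2): L=2.8619, (cx,cy)=(0.2212,-0.9752)
member 3 (1-3): L=1.2243, (cx,cy)=(0.9998,-0.0221)
member 4 (2-3): L=2.8265, (cx,cy)=(0.2091,0.9779)
member 5 (2-4): L=1.2140, (cx,cy)=(1.0000,0.0000)
member 6 (3-4): L=2.8333, (cx,cy)=(0.2199,-0.9755)
member 7 (3-5): L=1.2053, (cx,cy)=(0.9815,0.1916)
member 8 (4-5): L=3.0469, (cx,cy)=(0.1838,0.9830)
member 9 (4-6): L=1.1710, (cx,cy)=(1.0000,0.0000)
member 10 (5-6): L=3.0567, (cx,cy)=(0.1999,-0.9798)
solve A·x = −loads:
  F[0-1] = -466.1043 N (compression)
  F[0-2] = +433.6588 N (tension)
  F[1-2] = +472.3930 N (tension)
  F[1-3] = -199.6827 N (compression)
  F[2-3] = -471.1065 N (compression)
  F[2-4] = +636.6498 N (tension)
  F[3-4] = -1085.1627 N (compression)
  F[3-5] = -405.5599 N (compression)
  F[4-5] = +1076.9509 N (tension)
  F[4-6] = +200.1062 N (tension)
  F[5-6] = -1001.0842 N (compression)
  Rx@0 = -338.5100 N
  Ry@0 = +456.2893 N
  Ry@6 = +980.8807 N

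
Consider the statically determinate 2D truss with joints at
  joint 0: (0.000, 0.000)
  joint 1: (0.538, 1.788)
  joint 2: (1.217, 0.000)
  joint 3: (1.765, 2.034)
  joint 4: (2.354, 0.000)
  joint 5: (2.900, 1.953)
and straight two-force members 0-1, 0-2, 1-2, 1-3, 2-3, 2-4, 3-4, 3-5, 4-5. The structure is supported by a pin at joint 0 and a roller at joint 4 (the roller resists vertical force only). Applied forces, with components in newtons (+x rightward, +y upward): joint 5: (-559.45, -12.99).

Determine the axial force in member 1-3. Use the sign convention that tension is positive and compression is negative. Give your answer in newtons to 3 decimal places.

N=6 nodes, M=9 members, R=3 reactions → 2N=12, M+R=12
member 0 (0-1): L=1.8672, (cx,cy)=(0.2881,0.9576)
member 1 (0-2): L=1.2170, (cx,cy)=(1.0000,0.0000)
member 2 (1-2): L=1.9126, (cx,cy)=(0.3550,-0.9349)
member 3 (1-3): L=1.2514, (cx,cy)=(0.9805,0.1966)
member 4 (2-3): L=2.1065, (cx,cy)=(0.2601,0.9656)
member 5 (2-4): L=1.1370, (cx,cy)=(1.0000,0.0000)
member 6 (3-4): L=2.1176, (cx,cy)=(0.2781,-0.9605)
member 7 (3-5): L=1.1379, (cx,cy)=(0.9975,-0.0712)
member 8 (4-5): L=2.0279, (cx,cy)=(0.2692,0.9631)
solve A·x = −loads:
  F[0-1] = -481.5585 N (compression)
  F[0-2] = -420.6967 N (compression)
  F[1-2] = +430.7169 N (tension)
  F[1-3] = -297.4692 N (compression)
  F[2-3] = -417.0180 N (compression)
  F[2-4] = -159.3003 N (compression)
  F[3-4] = +520.5689 N (tension)
  F[3-5] = -546.3318 N (compression)
  F[4-5] = -53.8697 N (compression)
  Rx@0 = +559.4500 N
  Ry@0 = +461.1356 N
  Ry@4 = -448.1456 N

-297.469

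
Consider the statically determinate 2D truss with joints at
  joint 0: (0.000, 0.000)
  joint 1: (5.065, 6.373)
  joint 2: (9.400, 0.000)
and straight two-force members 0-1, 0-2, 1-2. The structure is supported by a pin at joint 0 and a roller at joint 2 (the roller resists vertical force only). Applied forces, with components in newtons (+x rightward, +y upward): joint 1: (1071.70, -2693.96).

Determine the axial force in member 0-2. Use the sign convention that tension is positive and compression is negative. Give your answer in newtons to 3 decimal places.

N=3 nodes, M=3 members, R=3 reactions → 2N=6, M+R=6
member 0 (0-1): L=8.1406, (cx,cy)=(0.6222,0.7829)
member 1 (0-2): L=9.4000, (cx,cy)=(1.0000,0.0000)
member 2 (1-2): L=7.7076, (cx,cy)=(0.5624,-0.8268)
solve A·x = −loads:
  F[0-1] = -658.8409 N (compression)
  F[0-2] = +1481.6243 N (tension)
  F[1-2] = -2634.3234 N (compression)
  Rx@0 = -1071.7000 N
  Ry@0 = +515.7843 N
  Ry@2 = +2178.1757 N

1481.624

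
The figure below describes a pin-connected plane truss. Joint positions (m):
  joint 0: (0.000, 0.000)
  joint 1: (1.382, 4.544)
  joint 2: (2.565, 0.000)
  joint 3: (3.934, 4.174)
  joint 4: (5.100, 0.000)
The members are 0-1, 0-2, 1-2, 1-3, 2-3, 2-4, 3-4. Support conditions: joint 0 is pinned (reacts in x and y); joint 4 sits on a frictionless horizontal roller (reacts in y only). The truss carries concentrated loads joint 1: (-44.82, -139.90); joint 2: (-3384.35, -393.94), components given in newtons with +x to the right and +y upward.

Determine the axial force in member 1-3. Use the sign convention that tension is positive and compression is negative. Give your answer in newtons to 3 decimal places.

-114.883

N=5 nodes, M=7 members, R=3 reactions → 2N=10, M+R=10
member 0 (0-1): L=4.7495, (cx,cy)=(0.2910,0.9567)
member 1 (0-2): L=2.5650, (cx,cy)=(1.0000,0.0000)
member 2 (1-2): L=4.6955, (cx,cy)=(0.2519,-0.9677)
member 3 (1-3): L=2.5787, (cx,cy)=(0.9897,-0.1435)
member 4 (2-3): L=4.3928, (cx,cy)=(0.3116,0.9502)
member 5 (2-4): L=2.5350, (cx,cy)=(1.0000,0.0000)
member 6 (3-4): L=4.3338, (cx,cy)=(0.2690,-0.9631)
solve A·x = −loads:
  F[0-1] = -353.0097 N (compression)
  F[0-2] = -3326.4522 N (compression)
  F[1-2] = +221.4629 N (tension)
  F[1-3] = -114.8830 N (compression)
  F[2-3] = +189.0356 N (tension)
  F[2-4] = +54.7816 N (tension)
  F[3-4] = -203.6129 N (compression)
  Rx@0 = +3429.1700 N
  Ry@0 = +337.7349 N
  Ry@4 = +196.1051 N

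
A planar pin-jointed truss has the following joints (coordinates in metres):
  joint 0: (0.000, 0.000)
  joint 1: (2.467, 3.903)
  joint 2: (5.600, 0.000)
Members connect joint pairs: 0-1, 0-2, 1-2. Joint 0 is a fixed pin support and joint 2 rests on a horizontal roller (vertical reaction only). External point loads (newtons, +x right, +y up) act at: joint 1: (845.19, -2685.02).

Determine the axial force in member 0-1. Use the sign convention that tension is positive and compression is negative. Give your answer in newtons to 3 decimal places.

N=3 nodes, M=3 members, R=3 reactions → 2N=6, M+R=6
member 0 (0-1): L=4.6173, (cx,cy)=(0.5343,0.8453)
member 1 (0-2): L=5.6000, (cx,cy)=(1.0000,0.0000)
member 2 (1-2): L=5.0049, (cx,cy)=(0.6260,-0.7798)
solve A·x = −loads:
  F[0-1] = -1080.2168 N (compression)
  F[0-2] = +1422.3438 N (tension)
  F[1-2] = -2272.1670 N (compression)
  Rx@0 = -845.1900 N
  Ry@0 = +913.1056 N
  Ry@2 = +1771.9144 N

-1080.217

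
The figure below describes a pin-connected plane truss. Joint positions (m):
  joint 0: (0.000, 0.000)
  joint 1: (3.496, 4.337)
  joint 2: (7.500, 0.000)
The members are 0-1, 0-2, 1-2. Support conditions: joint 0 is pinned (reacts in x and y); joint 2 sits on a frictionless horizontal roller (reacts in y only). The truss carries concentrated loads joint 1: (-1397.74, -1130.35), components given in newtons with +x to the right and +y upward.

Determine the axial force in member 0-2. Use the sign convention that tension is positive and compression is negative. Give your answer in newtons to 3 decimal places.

N=3 nodes, M=3 members, R=3 reactions → 2N=6, M+R=6
member 0 (0-1): L=5.5706, (cx,cy)=(0.6276,0.7786)
member 1 (0-2): L=7.5000, (cx,cy)=(1.0000,0.0000)
member 2 (1-2): L=5.9027, (cx,cy)=(0.6783,-0.7348)
solve A·x = −loads:
  F[0-1] = -1813.2677 N (compression)
  F[0-2] = -259.7685 N (compression)
  F[1-2] = +382.9494 N (tension)
  Rx@0 = +1397.7400 N
  Ry@0 = +1411.7226 N
  Ry@2 = -281.3726 N

-259.769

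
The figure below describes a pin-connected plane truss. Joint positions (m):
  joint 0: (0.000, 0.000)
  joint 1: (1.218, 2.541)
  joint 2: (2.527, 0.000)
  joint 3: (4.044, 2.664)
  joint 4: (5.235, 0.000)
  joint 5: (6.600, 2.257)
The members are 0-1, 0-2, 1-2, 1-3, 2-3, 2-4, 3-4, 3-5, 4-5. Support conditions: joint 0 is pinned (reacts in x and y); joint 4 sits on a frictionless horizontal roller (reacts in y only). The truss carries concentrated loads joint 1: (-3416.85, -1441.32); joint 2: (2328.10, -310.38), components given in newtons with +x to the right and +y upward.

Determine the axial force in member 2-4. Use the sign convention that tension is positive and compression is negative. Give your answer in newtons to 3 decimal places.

N=6 nodes, M=9 members, R=3 reactions → 2N=12, M+R=12
member 0 (0-1): L=2.8178, (cx,cy)=(0.4322,0.9018)
member 1 (0-2): L=2.5270, (cx,cy)=(1.0000,0.0000)
member 2 (1-2): L=2.8583, (cx,cy)=(0.4580,-0.8890)
member 3 (1-3): L=2.8287, (cx,cy)=(0.9991,0.0435)
member 4 (2-3): L=3.0656, (cx,cy)=(0.4948,0.8690)
member 5 (2-4): L=2.7080, (cx,cy)=(1.0000,0.0000)
member 6 (3-4): L=2.9181, (cx,cy)=(0.4081,-0.9129)
member 7 (3-5): L=2.5882, (cx,cy)=(0.9876,-0.1573)
member 8 (4-5): L=2.6377, (cx,cy)=(0.5175,0.8557)
solve A·x = −loads:
  F[0-1] = -3243.7010 N (compression)
  F[0-2] = +313.3282 N (tension)
  F[1-2] = +1728.8868 N (tension)
  F[1-3] = +1224.1745 N (tension)
  F[2-3] = -1411.4818 N (compression)
  F[2-4] = -524.5610 N (compression)
  F[3-4] = +1285.2457 N (tension)
  F[3-5] = +0.0000 N (tension)
  F[4-5] = -0.0000 N (compression)
  Rx@0 = +1088.7500 N
  Ry@0 = +2925.0253 N
  Ry@4 = -1173.3253 N

-524.561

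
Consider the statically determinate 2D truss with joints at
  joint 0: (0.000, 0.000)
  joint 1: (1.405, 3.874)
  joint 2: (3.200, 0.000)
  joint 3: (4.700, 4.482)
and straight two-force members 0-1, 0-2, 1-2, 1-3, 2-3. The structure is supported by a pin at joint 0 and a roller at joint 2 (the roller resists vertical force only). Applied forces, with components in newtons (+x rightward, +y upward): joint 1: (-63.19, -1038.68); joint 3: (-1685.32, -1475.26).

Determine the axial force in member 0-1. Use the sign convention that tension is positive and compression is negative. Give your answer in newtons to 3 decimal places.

N=4 nodes, M=5 members, R=3 reactions → 2N=8, M+R=8
member 0 (0-1): L=4.1209, (cx,cy)=(0.3409,0.9401)
member 1 (0-2): L=3.2000, (cx,cy)=(1.0000,0.0000)
member 2 (1-2): L=4.2696, (cx,cy)=(0.4204,-0.9073)
member 3 (1-3): L=3.3506, (cx,cy)=(0.9834,0.1815)
member 4 (2-3): L=4.7263, (cx,cy)=(0.3174,0.9483)
solve A·x = −loads:
  F[0-1] = -2476.4896 N (compression)
  F[0-2] = -904.1655 N (compression)
  F[1-2] = +1162.8349 N (tension)
  F[1-3] = -1291.4612 N (compression)
  F[2-3] = -1308.5636 N (compression)
  Rx@0 = +1748.5100 N
  Ry@0 = +2328.1072 N
  Ry@2 = +185.8328 N

-2476.490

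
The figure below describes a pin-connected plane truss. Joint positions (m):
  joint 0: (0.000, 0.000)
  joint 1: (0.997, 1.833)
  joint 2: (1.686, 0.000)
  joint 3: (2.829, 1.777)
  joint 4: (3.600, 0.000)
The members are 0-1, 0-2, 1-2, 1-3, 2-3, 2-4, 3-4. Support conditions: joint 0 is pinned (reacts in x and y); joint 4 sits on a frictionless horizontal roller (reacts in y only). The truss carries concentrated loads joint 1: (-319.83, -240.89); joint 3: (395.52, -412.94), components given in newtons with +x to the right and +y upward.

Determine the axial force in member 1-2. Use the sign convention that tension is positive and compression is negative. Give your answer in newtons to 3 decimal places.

-17.951

N=5 nodes, M=7 members, R=3 reactions → 2N=10, M+R=10
member 0 (0-1): L=2.0866, (cx,cy)=(0.4778,0.8785)
member 1 (0-2): L=1.6860, (cx,cy)=(1.0000,0.0000)
member 2 (1-2): L=1.9582, (cx,cy)=(0.3519,-0.9361)
member 3 (1-3): L=1.8329, (cx,cy)=(0.9995,-0.0306)
member 4 (2-3): L=2.1129, (cx,cy)=(0.5410,0.8410)
member 5 (2-4): L=1.9140, (cx,cy)=(1.0000,0.0000)
member 6 (3-4): L=1.9371, (cx,cy)=(0.3980,-0.9174)
solve A·x = −loads:
  F[0-1] = -262.0812 N (compression)
  F[0-2] = +200.9152 N (tension)
  F[1-2] = -17.9510 N (compression)
  F[1-3] = +201.0147 N (tension)
  F[2-3] = +19.9790 N (tension)
  F[2-4] = +183.7911 N (tension)
  F[3-4] = -461.7546 N (compression)
  Rx@0 = -75.6900 N
  Ry@0 = +230.2285 N
  Ry@4 = +423.6015 N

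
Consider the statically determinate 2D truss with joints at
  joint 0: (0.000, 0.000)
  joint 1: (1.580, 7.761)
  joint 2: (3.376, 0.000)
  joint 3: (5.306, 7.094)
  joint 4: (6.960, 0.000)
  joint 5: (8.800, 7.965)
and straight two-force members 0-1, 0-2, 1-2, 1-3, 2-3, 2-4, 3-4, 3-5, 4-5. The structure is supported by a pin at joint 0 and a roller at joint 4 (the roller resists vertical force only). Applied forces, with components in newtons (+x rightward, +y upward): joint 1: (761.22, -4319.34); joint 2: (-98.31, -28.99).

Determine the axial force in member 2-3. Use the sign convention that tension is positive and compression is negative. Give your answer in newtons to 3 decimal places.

1745.677

N=6 nodes, M=9 members, R=3 reactions → 2N=12, M+R=12
member 0 (0-1): L=7.9202, (cx,cy)=(0.1995,0.9799)
member 1 (0-2): L=3.3760, (cx,cy)=(1.0000,0.0000)
member 2 (1-2): L=7.9661, (cx,cy)=(0.2255,-0.9743)
member 3 (1-3): L=3.7852, (cx,cy)=(0.9844,-0.1762)
member 4 (2-3): L=7.3519, (cx,cy)=(0.2625,0.9649)
member 5 (2-4): L=3.5840, (cx,cy)=(1.0000,0.0000)
member 6 (3-4): L=7.2843, (cx,cy)=(0.2271,-0.9739)
member 7 (3-5): L=3.6009, (cx,cy)=(0.9703,0.2419)
member 8 (4-5): L=8.1748, (cx,cy)=(0.2251,0.9743)
solve A·x = −loads:
  F[0-1] = -2556.2841 N (compression)
  F[0-2] = +1172.8631 N (tension)
  F[1-2] = -1699.2095 N (compression)
  F[1-3] = -902.1943 N (compression)
  F[2-3] = +1745.6772 N (tension)
  F[2-4] = +429.8039 N (tension)
  F[3-4] = -1892.8699 N (compression)
  F[3-5] = -0.0000 N (tension)
  F[4-5] = +0.0000 N (tension)
  Rx@0 = -662.9100 N
  Ry@0 = +2504.9024 N
  Ry@4 = +1843.4276 N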